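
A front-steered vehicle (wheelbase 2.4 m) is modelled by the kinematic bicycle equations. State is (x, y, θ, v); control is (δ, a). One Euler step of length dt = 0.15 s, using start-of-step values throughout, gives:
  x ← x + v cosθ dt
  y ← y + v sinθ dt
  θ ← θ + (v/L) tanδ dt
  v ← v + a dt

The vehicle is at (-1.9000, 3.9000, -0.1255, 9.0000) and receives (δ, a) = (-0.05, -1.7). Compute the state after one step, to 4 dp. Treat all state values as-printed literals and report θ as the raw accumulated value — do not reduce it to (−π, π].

x' = -1.9000 + 9.0000·cos(-0.1255)·0.15 = -0.5606
y' = 3.9000 + 9.0000·sin(-0.1255)·0.15 = 3.7310
θ' = -0.1255 + (9.0000/2.4)·tan(-0.05)·0.15 = -0.1536
v' = 9.0000 − 1.7000·0.15 = 8.7450

(-0.5606, 3.7310, -0.1536, 8.7450)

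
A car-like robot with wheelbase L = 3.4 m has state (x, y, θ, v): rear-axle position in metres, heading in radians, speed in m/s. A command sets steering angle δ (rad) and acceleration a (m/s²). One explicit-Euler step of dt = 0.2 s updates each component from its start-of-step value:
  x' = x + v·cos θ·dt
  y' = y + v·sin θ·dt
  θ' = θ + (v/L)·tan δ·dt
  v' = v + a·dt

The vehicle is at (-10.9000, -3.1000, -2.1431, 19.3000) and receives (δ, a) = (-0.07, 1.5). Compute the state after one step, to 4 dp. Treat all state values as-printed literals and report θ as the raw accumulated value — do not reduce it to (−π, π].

(-12.9905, -6.3449, -2.2227, 19.6000)

x' = -10.9000 + 19.3000·cos(-2.1431)·0.2 = -12.9905
y' = -3.1000 + 19.3000·sin(-2.1431)·0.2 = -6.3449
θ' = -2.1431 + (19.3000/3.4)·tan(-0.07)·0.2 = -2.2227
v' = 19.3000 + 1.5000·0.2 = 19.6000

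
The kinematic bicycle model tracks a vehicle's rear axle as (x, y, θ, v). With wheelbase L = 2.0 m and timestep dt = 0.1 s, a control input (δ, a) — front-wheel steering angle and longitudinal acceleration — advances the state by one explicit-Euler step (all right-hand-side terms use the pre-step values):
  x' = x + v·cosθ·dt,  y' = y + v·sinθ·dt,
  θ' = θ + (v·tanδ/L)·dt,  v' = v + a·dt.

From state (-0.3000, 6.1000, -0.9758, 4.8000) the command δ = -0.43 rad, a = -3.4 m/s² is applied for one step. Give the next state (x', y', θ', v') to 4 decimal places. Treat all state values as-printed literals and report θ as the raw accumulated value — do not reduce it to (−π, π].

x' = -0.3000 + 4.8000·cos(-0.9758)·0.1 = -0.0310
y' = 6.1000 + 4.8000·sin(-0.9758)·0.1 = 5.7025
θ' = -0.9758 + (4.8000/2.0)·tan(-0.43)·0.1 = -1.0859
v' = 4.8000 − 3.4000·0.1 = 4.4600

(-0.0310, 5.7025, -1.0859, 4.4600)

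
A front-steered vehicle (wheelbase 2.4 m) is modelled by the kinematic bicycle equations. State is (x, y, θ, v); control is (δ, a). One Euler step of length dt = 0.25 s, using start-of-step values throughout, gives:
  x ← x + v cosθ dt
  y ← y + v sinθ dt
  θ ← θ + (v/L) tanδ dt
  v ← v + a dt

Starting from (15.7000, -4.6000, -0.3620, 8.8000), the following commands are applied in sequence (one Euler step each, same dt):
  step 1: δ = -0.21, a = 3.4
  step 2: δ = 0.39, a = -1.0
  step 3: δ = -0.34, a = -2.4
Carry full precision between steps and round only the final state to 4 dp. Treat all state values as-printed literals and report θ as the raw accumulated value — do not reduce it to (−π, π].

after step 1 (δ=-0.21, a=3.4): (17.757419, -5.379120, -0.557381, 9.650000)
after step 2 (δ=0.39, a=-1.0): (19.804772, -6.655248, -0.144185, 9.400000)
after step 3 (δ=-0.34, a=-2.4): (22.130387, -6.992909, -0.490552, 8.800000)

(22.1304, -6.9929, -0.4906, 8.8000)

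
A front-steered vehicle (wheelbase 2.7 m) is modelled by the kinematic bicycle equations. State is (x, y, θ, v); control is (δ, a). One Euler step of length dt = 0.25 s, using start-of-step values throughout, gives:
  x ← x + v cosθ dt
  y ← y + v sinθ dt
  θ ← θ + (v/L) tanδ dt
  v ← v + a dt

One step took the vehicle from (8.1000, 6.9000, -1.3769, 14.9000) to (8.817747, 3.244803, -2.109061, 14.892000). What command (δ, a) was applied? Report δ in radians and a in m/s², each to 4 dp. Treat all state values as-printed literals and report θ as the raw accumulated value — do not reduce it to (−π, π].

a = (v'−v)/dt = (-0.008000)/0.25 = -0.0320
Δθ = θ'−θ = -0.732161;  (v·dt/L) = 14.9000·0.25/2.7 = 1.379630
tan δ = Δθ·L/(v·dt) = -0.530694  →  δ = -0.4879

δ = -0.4879, a = -0.0320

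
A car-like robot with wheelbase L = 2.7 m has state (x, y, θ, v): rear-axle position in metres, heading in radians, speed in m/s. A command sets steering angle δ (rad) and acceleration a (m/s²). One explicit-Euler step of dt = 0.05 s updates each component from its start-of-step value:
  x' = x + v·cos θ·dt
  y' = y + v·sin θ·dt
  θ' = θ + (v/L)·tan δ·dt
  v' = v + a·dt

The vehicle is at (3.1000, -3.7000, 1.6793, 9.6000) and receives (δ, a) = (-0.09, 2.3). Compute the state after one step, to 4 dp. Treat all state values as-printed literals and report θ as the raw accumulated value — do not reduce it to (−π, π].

(3.0480, -3.2228, 1.6633, 9.7150)

x' = 3.1000 + 9.6000·cos(1.6793)·0.05 = 3.0480
y' = -3.7000 + 9.6000·sin(1.6793)·0.05 = -3.2228
θ' = 1.6793 + (9.6000/2.7)·tan(-0.09)·0.05 = 1.6633
v' = 9.6000 + 2.3000·0.05 = 9.7150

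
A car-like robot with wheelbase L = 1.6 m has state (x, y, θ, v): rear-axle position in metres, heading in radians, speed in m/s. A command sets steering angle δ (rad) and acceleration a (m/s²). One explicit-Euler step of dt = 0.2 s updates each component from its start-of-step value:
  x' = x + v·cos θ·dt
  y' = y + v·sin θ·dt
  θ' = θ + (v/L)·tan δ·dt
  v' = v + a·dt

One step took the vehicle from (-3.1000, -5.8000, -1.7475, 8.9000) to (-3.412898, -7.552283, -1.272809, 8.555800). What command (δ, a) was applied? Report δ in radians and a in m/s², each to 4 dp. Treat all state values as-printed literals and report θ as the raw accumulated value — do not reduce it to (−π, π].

δ = 0.4033, a = -1.7210

a = (v'−v)/dt = (-0.344200)/0.2 = -1.7210
Δθ = θ'−θ = 0.474691;  (v·dt/L) = 8.9000·0.2/1.6 = 1.112500
tan δ = Δθ·L/(v·dt) = 0.426689  →  δ = 0.4033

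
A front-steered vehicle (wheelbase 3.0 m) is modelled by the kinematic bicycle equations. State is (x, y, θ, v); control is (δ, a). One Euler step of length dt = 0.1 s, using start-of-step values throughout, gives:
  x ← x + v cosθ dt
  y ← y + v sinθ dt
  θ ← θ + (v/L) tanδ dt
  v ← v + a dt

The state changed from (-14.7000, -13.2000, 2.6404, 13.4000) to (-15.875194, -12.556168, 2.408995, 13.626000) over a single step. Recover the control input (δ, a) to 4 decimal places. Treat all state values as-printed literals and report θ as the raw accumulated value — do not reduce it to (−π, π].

δ = -0.4780, a = 2.2600

a = (v'−v)/dt = (0.226000)/0.1 = 2.2600
Δθ = θ'−θ = -0.231405;  (v·dt/L) = 13.4000·0.1/3.0 = 0.446667
tan δ = Δθ·L/(v·dt) = -0.518071  →  δ = -0.4780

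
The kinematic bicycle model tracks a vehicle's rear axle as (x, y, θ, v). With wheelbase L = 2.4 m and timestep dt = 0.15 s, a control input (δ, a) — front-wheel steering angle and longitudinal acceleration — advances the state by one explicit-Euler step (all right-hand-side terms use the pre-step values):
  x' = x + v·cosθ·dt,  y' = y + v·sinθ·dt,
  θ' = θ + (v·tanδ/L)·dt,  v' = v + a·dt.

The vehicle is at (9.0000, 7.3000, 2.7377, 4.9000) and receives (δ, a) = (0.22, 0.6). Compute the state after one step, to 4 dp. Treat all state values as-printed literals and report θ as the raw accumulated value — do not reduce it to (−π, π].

x' = 9.0000 + 4.9000·cos(2.7377)·0.15 = 8.3241
y' = 7.3000 + 4.9000·sin(2.7377)·0.15 = 7.5889
θ' = 2.7377 + (4.9000/2.4)·tan(0.22)·0.15 = 2.8062
v' = 4.9000 + 0.6000·0.15 = 4.9900

(8.3241, 7.5889, 2.8062, 4.9900)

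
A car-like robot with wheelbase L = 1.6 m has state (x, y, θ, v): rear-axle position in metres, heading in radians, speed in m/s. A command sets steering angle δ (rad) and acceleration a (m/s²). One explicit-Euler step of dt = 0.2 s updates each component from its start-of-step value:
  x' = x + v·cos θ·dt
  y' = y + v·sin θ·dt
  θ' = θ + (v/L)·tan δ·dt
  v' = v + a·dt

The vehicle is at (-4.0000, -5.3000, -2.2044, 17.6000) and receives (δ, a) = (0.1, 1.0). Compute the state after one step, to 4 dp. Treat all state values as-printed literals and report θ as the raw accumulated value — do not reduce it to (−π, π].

x' = -4.0000 + 17.6000·cos(-2.2044)·0.2 = -6.0840
y' = -5.3000 + 17.6000·sin(-2.2044)·0.2 = -8.1368
θ' = -2.2044 + (17.6000/1.6)·tan(0.1)·0.2 = -1.9837
v' = 17.6000 + 1.0000·0.2 = 17.8000

(-6.0840, -8.1368, -1.9837, 17.8000)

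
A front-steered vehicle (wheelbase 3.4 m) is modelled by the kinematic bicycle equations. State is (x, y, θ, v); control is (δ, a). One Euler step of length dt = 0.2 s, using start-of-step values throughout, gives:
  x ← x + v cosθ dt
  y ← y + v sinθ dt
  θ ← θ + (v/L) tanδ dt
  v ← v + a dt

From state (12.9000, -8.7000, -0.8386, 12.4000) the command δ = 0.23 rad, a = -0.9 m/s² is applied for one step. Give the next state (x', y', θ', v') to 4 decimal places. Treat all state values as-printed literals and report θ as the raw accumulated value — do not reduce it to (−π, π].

(14.5579, -10.5444, -0.6678, 12.2200)

x' = 12.9000 + 12.4000·cos(-0.8386)·0.2 = 14.5579
y' = -8.7000 + 12.4000·sin(-0.8386)·0.2 = -10.5444
θ' = -0.8386 + (12.4000/3.4)·tan(0.23)·0.2 = -0.6678
v' = 12.4000 − 0.9000·0.2 = 12.2200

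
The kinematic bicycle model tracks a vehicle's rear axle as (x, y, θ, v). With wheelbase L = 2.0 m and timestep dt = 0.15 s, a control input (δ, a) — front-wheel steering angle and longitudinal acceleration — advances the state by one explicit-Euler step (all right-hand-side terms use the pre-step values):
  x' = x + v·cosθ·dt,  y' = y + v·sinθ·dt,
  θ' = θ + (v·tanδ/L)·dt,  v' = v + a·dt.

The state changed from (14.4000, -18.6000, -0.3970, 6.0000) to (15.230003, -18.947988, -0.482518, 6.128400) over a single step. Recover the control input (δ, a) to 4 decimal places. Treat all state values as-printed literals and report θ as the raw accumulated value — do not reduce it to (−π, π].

a = (v'−v)/dt = (0.128400)/0.15 = 0.8560
Δθ = θ'−θ = -0.085518;  (v·dt/L) = 6.0000·0.15/2.0 = 0.450000
tan δ = Δθ·L/(v·dt) = -0.190040  →  δ = -0.1878

δ = -0.1878, a = 0.8560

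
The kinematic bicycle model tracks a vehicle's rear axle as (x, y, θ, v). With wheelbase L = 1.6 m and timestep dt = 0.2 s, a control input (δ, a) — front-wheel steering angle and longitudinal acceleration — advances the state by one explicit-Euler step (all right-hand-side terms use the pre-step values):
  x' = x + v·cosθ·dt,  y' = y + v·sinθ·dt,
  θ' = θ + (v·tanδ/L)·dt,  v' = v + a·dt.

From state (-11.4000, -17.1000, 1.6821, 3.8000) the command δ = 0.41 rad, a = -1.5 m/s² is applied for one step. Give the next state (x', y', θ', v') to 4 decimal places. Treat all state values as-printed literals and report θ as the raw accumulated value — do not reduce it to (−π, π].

(-11.4844, -16.3447, 1.8885, 3.5000)

x' = -11.4000 + 3.8000·cos(1.6821)·0.2 = -11.4844
y' = -17.1000 + 3.8000·sin(1.6821)·0.2 = -16.3447
θ' = 1.6821 + (3.8000/1.6)·tan(0.41)·0.2 = 1.8885
v' = 3.8000 − 1.5000·0.2 = 3.5000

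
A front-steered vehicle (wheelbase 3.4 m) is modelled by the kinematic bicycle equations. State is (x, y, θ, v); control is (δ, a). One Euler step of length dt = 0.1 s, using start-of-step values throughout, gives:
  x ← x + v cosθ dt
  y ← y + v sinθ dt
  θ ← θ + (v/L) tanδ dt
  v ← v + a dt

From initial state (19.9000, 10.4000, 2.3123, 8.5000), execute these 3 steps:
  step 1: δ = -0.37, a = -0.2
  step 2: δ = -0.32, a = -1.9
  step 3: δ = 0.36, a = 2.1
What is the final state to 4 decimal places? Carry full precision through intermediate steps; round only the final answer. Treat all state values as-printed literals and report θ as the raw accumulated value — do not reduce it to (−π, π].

(18.3747, 12.4063, 2.2245, 8.5000)

after step 1 (δ=-0.37, a=-0.2): (19.325912, 11.026836, 2.215334, 8.480000)
after step 2 (δ=-0.32, a=-1.9): (18.816409, 11.704708, 2.132682, 8.290000)
after step 3 (δ=0.36, a=2.1): (18.374732, 12.406251, 2.224458, 8.500000)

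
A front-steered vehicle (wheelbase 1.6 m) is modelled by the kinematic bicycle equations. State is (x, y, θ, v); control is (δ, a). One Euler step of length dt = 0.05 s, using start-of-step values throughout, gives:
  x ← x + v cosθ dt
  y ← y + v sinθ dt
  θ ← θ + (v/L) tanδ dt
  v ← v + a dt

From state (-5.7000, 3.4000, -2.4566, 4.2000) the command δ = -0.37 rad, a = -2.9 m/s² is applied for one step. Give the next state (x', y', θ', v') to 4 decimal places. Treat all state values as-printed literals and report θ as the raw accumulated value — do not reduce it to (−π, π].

x' = -5.7000 + 4.2000·cos(-2.4566)·0.05 = -5.8626
y' = 3.4000 + 4.2000·sin(-2.4566)·0.05 = 3.2671
θ' = -2.4566 + (4.2000/1.6)·tan(-0.37)·0.05 = -2.5075
v' = 4.2000 − 2.9000·0.05 = 4.0550

(-5.8626, 3.2671, -2.5075, 4.0550)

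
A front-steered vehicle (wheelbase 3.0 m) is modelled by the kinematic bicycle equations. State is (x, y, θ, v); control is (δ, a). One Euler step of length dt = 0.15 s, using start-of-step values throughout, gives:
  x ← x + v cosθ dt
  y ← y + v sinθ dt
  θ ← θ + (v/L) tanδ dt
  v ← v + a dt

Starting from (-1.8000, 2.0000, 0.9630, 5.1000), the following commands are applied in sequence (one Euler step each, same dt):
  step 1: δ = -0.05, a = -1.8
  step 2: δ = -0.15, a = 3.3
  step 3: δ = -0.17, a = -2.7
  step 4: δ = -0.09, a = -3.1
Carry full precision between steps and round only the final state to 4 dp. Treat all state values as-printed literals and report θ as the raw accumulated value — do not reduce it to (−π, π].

(0.0230, 4.4130, 0.8458, 4.4550)

after step 1 (δ=-0.05, a=-1.8): (-1.363139, 2.627995, 0.950239, 4.830000)
after step 2 (δ=-0.15, a=3.3): (-0.941851, 3.217415, 0.913740, 5.325000)
after step 3 (δ=-0.17, a=-2.7): (-0.453984, 3.849861, 0.868037, 4.920000)
after step 4 (δ=-0.09, a=-3.1): (0.023005, 4.413000, 0.845837, 4.455000)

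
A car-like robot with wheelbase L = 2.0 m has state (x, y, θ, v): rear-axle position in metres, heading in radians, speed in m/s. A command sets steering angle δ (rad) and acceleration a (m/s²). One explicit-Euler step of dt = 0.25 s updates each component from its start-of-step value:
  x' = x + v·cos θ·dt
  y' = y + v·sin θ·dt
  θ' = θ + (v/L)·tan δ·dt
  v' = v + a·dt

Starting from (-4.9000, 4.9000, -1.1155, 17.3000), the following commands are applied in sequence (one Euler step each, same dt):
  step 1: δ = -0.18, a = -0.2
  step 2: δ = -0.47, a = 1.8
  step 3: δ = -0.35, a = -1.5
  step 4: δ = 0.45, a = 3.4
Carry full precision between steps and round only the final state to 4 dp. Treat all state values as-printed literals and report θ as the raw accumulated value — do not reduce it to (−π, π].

(-10.7074, -4.3967, -2.3658, 18.1750)

after step 1 (δ=-0.18, a=-0.2): (-2.998174, 1.015584, -1.509009, 17.250000)
after step 2 (δ=-0.47, a=1.8): (-2.731886, -3.288686, -2.604311, 17.700000)
after step 3 (δ=-0.35, a=-1.5): (-6.533417, -5.553414, -3.411936, 17.325000)
after step 4 (δ=0.45, a=3.4): (-10.707352, -4.396700, -2.365820, 18.175000)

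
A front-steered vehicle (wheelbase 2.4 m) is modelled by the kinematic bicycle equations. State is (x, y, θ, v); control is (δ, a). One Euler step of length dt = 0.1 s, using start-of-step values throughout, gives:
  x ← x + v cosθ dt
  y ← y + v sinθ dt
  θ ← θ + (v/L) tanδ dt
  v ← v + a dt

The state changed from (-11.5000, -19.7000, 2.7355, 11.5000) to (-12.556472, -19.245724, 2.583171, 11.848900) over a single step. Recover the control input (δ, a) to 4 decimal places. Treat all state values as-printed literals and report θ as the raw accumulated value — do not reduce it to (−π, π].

δ = -0.3078, a = 3.4890

a = (v'−v)/dt = (0.348900)/0.1 = 3.4890
Δθ = θ'−θ = -0.152329;  (v·dt/L) = 11.5000·0.1/2.4 = 0.479167
tan δ = Δθ·L/(v·dt) = -0.317904  →  δ = -0.3078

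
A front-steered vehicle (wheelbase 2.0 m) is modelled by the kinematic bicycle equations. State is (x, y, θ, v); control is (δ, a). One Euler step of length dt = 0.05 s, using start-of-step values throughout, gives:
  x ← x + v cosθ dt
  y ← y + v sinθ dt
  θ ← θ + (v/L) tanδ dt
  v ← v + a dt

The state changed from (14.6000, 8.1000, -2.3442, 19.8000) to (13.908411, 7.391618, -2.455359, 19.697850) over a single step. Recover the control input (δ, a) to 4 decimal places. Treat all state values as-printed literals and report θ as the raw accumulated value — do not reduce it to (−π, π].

a = (v'−v)/dt = (-0.102150)/0.05 = -2.0430
Δθ = θ'−θ = -0.111159;  (v·dt/L) = 19.8000·0.05/2.0 = 0.495000
tan δ = Δθ·L/(v·dt) = -0.224564  →  δ = -0.2209

δ = -0.2209, a = -2.0430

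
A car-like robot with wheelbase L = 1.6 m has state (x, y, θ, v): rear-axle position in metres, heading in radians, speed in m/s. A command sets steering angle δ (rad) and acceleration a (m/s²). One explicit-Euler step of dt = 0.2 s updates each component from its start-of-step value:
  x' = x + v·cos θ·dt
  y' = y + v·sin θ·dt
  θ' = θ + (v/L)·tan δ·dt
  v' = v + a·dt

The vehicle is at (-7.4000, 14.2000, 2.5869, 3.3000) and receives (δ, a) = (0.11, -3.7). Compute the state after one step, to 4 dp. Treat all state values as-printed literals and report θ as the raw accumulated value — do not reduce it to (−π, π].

(-7.9610, 14.5476, 2.6325, 2.5600)

x' = -7.4000 + 3.3000·cos(2.5869)·0.2 = -7.9610
y' = 14.2000 + 3.3000·sin(2.5869)·0.2 = 14.5476
θ' = 2.5869 + (3.3000/1.6)·tan(0.11)·0.2 = 2.6325
v' = 3.3000 − 3.7000·0.2 = 2.5600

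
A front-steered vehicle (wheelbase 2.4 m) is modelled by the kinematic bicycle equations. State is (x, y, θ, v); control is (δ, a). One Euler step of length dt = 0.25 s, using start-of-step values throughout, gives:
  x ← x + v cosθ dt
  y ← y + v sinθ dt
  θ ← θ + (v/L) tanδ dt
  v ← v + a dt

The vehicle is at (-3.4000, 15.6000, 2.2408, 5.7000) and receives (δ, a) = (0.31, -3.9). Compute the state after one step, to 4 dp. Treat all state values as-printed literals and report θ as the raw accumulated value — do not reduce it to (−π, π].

(-4.2849, 16.7169, 2.4310, 4.7250)

x' = -3.4000 + 5.7000·cos(2.2408)·0.25 = -4.2849
y' = 15.6000 + 5.7000·sin(2.2408)·0.25 = 16.7169
θ' = 2.2408 + (5.7000/2.4)·tan(0.31)·0.25 = 2.4310
v' = 5.7000 − 3.9000·0.25 = 4.7250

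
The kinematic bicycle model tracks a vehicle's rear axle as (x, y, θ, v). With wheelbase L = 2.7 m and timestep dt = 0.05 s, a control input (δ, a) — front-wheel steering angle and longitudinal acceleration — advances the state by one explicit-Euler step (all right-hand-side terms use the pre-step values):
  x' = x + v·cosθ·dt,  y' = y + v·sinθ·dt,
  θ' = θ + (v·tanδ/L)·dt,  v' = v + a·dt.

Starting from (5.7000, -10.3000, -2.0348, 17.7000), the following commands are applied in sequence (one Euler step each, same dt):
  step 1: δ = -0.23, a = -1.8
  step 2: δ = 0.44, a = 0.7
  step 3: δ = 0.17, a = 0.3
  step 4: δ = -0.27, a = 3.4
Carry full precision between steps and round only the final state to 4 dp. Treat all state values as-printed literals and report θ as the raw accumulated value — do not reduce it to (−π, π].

after step 1 (δ=-0.23, a=-1.8): (5.303934, -11.091427, -2.111547, 17.610000)
after step 2 (δ=0.44, a=0.7): (4.850671, -11.846300, -1.958020, 17.645000)
after step 3 (δ=0.17, a=0.3): (4.517516, -12.663229, -1.901930, 17.660000)
after step 4 (δ=-0.27, a=3.4): (4.230439, -13.498259, -1.992440, 17.830000)

(4.2304, -13.4983, -1.9924, 17.8300)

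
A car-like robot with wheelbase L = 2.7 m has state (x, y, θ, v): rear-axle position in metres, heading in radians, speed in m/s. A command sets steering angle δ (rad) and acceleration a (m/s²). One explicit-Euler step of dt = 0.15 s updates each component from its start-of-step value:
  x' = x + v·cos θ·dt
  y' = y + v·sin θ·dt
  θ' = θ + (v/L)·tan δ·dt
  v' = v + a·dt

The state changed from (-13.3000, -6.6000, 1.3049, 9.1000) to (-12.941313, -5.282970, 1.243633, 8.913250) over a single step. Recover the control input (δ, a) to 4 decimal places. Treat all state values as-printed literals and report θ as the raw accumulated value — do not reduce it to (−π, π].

δ = -0.1206, a = -1.2450

a = (v'−v)/dt = (-0.186750)/0.15 = -1.2450
Δθ = θ'−θ = -0.061267;  (v·dt/L) = 9.1000·0.15/2.7 = 0.505556
tan δ = Δθ·L/(v·dt) = -0.121187  →  δ = -0.1206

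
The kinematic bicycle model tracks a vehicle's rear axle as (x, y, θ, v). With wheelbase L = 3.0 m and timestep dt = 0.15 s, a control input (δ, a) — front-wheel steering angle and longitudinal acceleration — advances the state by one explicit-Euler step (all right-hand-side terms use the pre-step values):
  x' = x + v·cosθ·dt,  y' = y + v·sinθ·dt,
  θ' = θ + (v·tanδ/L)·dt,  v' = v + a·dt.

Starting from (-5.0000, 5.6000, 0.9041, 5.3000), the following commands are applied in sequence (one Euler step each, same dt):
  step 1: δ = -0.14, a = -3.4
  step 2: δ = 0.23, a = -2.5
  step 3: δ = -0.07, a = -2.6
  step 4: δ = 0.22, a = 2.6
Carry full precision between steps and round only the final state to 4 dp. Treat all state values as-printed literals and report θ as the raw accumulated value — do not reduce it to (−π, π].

after step 1 (δ=-0.14, a=-3.4): (-4.508377, 6.224766, 0.866756, 4.790000)
after step 2 (δ=0.23, a=-2.5): (-4.043290, 6.772430, 0.922833, 4.415000)
after step 3 (δ=-0.07, a=-2.6): (-3.643580, 7.300452, 0.907355, 4.025000)
after step 4 (δ=0.22, a=2.6): (-3.271772, 7.776133, 0.952359, 4.415000)

(-3.2718, 7.7761, 0.9524, 4.4150)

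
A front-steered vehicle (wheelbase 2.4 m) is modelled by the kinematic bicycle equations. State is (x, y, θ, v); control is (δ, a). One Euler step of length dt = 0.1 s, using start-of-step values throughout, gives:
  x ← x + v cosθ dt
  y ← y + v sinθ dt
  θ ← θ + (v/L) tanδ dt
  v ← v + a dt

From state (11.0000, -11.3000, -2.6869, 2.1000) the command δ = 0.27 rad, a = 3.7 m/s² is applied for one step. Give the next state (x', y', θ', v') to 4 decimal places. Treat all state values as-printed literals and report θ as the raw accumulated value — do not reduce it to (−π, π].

x' = 11.0000 + 2.1000·cos(-2.6869)·0.1 = 10.8113
y' = -11.3000 + 2.1000·sin(-2.6869)·0.1 = -11.3922
θ' = -2.6869 + (2.1000/2.4)·tan(0.27)·0.1 = -2.6627
v' = 2.1000 + 3.7000·0.1 = 2.4700

(10.8113, -11.3922, -2.6627, 2.4700)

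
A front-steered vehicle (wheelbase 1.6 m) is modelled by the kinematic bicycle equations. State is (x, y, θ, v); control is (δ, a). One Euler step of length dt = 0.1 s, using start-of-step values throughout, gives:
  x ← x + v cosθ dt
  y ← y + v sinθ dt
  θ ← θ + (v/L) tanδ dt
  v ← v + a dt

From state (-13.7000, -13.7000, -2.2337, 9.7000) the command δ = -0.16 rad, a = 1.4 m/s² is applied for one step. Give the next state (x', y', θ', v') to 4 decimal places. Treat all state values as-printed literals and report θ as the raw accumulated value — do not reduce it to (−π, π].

(-14.2969, -14.4646, -2.3315, 9.8400)

x' = -13.7000 + 9.7000·cos(-2.2337)·0.1 = -14.2969
y' = -13.7000 + 9.7000·sin(-2.2337)·0.1 = -14.4646
θ' = -2.2337 + (9.7000/1.6)·tan(-0.16)·0.1 = -2.3315
v' = 9.7000 + 1.4000·0.1 = 9.8400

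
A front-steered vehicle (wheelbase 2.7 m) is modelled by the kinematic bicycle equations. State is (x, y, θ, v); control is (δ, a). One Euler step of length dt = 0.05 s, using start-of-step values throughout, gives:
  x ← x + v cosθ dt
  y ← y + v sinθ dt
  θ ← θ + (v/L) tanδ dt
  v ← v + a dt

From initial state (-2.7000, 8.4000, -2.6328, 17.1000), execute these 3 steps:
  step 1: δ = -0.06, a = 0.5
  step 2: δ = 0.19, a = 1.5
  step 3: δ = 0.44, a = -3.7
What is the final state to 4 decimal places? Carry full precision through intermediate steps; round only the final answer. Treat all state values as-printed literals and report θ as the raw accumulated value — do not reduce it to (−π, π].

(-4.9351, 7.1306, -2.4409, 17.0150)

after step 1 (δ=-0.06, a=0.5): (-3.446700, 7.983510, -2.651823, 17.125000)
after step 2 (δ=0.19, a=1.5): (-4.202290, 7.580710, -2.590833, 17.200000)
after step 3 (δ=0.44, a=-3.7): (-4.935119, 7.130642, -2.440880, 17.015000)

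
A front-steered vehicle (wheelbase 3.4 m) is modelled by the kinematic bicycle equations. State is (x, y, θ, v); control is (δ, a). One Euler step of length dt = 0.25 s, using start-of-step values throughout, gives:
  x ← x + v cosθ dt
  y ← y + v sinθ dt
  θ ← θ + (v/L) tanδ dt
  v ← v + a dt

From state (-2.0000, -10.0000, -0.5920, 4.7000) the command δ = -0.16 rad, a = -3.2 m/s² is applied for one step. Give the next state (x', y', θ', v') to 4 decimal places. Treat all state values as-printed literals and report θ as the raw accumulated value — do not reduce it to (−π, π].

(-1.0250, -10.6557, -0.6478, 3.9000)

x' = -2.0000 + 4.7000·cos(-0.5920)·0.25 = -1.0250
y' = -10.0000 + 4.7000·sin(-0.5920)·0.25 = -10.6557
θ' = -0.5920 + (4.7000/3.4)·tan(-0.16)·0.25 = -0.6478
v' = 4.7000 − 3.2000·0.25 = 3.9000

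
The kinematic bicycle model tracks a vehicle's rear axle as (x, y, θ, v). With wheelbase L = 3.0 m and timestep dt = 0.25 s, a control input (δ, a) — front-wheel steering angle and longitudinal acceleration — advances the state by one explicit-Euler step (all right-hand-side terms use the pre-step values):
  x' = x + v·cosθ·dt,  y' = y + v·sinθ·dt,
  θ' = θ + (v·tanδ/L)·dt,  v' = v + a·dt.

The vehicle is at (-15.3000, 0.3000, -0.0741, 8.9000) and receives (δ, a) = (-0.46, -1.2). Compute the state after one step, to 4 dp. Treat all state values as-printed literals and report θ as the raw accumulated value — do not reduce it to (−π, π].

(-13.0811, 0.1353, -0.4416, 8.6000)

x' = -15.3000 + 8.9000·cos(-0.0741)·0.25 = -13.0811
y' = 0.3000 + 8.9000·sin(-0.0741)·0.25 = 0.1353
θ' = -0.0741 + (8.9000/3.0)·tan(-0.46)·0.25 = -0.4416
v' = 8.9000 − 1.2000·0.25 = 8.6000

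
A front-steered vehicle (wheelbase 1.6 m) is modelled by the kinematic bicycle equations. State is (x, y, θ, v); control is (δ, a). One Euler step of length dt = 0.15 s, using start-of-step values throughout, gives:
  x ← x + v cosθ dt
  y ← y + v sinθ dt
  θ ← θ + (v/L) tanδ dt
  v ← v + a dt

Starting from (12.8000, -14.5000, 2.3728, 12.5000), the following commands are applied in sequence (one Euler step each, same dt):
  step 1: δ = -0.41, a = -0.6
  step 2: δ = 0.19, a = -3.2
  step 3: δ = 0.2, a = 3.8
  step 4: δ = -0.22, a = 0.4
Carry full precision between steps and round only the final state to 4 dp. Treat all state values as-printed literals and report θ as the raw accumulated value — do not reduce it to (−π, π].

(8.7630, -8.4772, 2.0519, 12.5600)

after step 1 (δ=-0.41, a=-0.6): (11.452343, -13.196373, 1.863467, 12.410000)
after step 2 (δ=0.19, a=-3.2): (10.915281, -11.414029, 2.087219, 11.930000)
after step 3 (δ=0.2, a=3.8): (10.031676, -9.857896, 2.313937, 12.500000)
after step 4 (δ=-0.22, a=0.4): (8.763043, -8.477245, 2.051883, 12.560000)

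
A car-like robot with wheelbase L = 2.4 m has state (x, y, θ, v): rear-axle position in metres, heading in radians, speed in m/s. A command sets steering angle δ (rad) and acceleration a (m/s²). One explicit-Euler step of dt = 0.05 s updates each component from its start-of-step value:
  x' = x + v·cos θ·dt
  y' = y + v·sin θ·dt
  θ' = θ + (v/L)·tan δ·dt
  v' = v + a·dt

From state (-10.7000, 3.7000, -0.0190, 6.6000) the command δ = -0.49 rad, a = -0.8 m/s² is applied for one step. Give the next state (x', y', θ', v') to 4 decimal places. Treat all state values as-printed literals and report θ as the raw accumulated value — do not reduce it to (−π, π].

(-10.3701, 3.6937, -0.0923, 6.5600)

x' = -10.7000 + 6.6000·cos(-0.0190)·0.05 = -10.3701
y' = 3.7000 + 6.6000·sin(-0.0190)·0.05 = 3.6937
θ' = -0.0190 + (6.6000/2.4)·tan(-0.49)·0.05 = -0.0923
v' = 6.6000 − 0.8000·0.05 = 6.5600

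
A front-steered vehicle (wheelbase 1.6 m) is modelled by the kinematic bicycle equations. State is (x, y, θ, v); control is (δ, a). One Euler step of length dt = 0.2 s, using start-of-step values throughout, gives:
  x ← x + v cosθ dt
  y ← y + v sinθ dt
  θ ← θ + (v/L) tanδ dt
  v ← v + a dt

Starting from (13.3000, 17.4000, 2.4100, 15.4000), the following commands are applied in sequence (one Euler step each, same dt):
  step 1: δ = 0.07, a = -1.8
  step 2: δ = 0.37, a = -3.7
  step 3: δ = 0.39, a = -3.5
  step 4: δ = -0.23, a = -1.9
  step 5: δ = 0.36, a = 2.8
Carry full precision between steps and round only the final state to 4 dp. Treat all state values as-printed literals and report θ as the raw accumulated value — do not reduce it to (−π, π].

after step 1 (δ=0.07, a=-1.8): (11.008137, 19.457611, 2.544971, 15.040000)
after step 2 (δ=0.37, a=-3.7): (8.519805, 21.147660, 3.274153, 14.300000)
after step 3 (δ=0.39, a=-3.5): (5.684896, 20.769646, 4.008914, 13.600000)
after step 4 (δ=-0.23, a=-1.9): (3.925405, 18.695377, 3.610870, 13.220000)
after step 5 (δ=0.36, a=2.8): (1.567234, 17.499649, 4.232876, 13.780000)

(1.5672, 17.4996, 4.2329, 13.7800)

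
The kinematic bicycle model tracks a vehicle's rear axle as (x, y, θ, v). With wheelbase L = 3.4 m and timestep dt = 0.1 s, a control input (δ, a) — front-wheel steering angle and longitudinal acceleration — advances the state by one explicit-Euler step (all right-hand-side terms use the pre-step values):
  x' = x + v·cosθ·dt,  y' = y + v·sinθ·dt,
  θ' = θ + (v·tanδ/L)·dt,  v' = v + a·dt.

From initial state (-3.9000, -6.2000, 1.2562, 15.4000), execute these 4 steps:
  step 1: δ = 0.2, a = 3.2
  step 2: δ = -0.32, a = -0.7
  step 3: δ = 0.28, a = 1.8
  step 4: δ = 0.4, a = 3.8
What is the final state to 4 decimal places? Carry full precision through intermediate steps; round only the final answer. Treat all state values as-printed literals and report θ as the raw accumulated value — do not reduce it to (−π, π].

after step 1 (δ=0.2, a=3.2): (-3.423474, -4.735581, 1.348016, 15.720000)
after step 2 (δ=-0.32, a=-0.7): (-3.076152, -3.202430, 1.194797, 15.650000)
after step 3 (δ=0.28, a=1.8): (-2.501481, -1.746759, 1.327156, 15.830000)
after step 4 (δ=0.4, a=3.8): (-2.119603, -0.210511, 1.524004, 16.210000)

(-2.1196, -0.2105, 1.5240, 16.2100)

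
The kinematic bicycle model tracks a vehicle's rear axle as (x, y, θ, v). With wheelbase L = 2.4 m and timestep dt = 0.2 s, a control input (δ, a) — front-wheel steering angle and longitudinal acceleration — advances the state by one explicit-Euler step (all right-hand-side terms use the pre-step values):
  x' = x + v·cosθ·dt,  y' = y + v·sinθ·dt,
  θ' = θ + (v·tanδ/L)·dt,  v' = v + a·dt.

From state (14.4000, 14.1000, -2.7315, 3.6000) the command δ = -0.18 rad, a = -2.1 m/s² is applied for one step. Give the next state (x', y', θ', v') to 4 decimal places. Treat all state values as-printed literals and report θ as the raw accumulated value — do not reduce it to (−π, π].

(13.7397, 13.8129, -2.7861, 3.1800)

x' = 14.4000 + 3.6000·cos(-2.7315)·0.2 = 13.7397
y' = 14.1000 + 3.6000·sin(-2.7315)·0.2 = 13.8129
θ' = -2.7315 + (3.6000/2.4)·tan(-0.18)·0.2 = -2.7861
v' = 3.6000 − 2.1000·0.2 = 3.1800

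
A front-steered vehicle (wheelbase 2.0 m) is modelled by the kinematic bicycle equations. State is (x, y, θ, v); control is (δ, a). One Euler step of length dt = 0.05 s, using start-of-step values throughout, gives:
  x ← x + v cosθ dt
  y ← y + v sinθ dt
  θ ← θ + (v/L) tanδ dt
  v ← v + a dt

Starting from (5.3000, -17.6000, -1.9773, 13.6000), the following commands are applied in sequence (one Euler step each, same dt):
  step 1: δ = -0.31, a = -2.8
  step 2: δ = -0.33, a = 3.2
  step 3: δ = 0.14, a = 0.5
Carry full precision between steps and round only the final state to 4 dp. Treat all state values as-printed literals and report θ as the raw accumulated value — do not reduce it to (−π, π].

(4.2978, -19.3602, -2.1535, 13.6450)

after step 1 (δ=-0.31, a=-2.8): (5.031128, -18.224586, -2.086211, 13.460000)
after step 2 (δ=-0.33, a=3.2): (4.699409, -18.810155, -2.201471, 13.620000)
after step 3 (δ=0.14, a=0.5): (4.297830, -19.360151, -2.153487, 13.645000)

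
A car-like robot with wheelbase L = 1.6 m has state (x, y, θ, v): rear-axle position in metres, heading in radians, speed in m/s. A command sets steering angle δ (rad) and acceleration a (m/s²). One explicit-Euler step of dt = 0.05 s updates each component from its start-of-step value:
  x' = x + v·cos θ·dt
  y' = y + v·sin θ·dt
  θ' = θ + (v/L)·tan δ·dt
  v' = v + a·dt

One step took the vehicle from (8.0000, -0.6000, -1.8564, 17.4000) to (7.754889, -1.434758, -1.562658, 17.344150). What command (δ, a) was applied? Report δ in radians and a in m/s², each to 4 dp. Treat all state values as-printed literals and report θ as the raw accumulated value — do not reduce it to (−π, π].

δ = 0.4953, a = -1.1170

a = (v'−v)/dt = (-0.055850)/0.05 = -1.1170
Δθ = θ'−θ = 0.293742;  (v·dt/L) = 17.4000·0.05/1.6 = 0.543750
tan δ = Δθ·L/(v·dt) = 0.540215  →  δ = 0.4953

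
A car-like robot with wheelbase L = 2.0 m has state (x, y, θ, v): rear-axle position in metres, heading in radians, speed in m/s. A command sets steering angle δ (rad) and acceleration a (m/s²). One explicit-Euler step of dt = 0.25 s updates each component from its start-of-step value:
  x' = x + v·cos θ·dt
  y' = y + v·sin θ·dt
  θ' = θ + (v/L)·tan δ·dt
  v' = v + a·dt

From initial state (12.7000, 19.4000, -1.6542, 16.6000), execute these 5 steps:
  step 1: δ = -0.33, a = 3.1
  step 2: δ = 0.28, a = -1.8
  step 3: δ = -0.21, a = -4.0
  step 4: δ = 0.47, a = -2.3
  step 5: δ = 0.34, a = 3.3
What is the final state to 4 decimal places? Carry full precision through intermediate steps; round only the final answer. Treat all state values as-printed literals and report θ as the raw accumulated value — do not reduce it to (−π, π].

after step 1 (δ=-0.33, a=3.1): (12.354276, 15.264426, -2.364939, 17.375000)
after step 2 (δ=0.28, a=-1.8): (9.256040, 12.219907, -1.740407, 16.925000)
after step 3 (δ=-0.21, a=-4.0): (8.541810, 8.049373, -2.191337, 15.925000)
after step 4 (δ=0.47, a=-2.3): (6.226814, 4.810369, -1.180167, 15.350000)
after step 5 (δ=0.34, a=3.3): (7.688021, 1.261950, -0.501434, 16.175000)

(7.6880, 1.2619, -0.5014, 16.1750)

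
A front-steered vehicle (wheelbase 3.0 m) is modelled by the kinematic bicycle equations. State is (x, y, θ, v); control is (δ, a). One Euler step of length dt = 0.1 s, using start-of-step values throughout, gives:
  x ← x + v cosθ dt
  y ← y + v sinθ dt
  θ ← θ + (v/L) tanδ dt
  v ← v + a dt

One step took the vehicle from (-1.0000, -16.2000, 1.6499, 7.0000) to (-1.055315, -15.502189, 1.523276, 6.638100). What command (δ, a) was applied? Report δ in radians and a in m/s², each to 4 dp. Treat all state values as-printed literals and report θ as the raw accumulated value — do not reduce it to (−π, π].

δ = -0.4972, a = -3.6190

a = (v'−v)/dt = (-0.361900)/0.1 = -3.6190
Δθ = θ'−θ = -0.126624;  (v·dt/L) = 7.0000·0.1/3.0 = 0.233333
tan δ = Δθ·L/(v·dt) = -0.542674  →  δ = -0.4972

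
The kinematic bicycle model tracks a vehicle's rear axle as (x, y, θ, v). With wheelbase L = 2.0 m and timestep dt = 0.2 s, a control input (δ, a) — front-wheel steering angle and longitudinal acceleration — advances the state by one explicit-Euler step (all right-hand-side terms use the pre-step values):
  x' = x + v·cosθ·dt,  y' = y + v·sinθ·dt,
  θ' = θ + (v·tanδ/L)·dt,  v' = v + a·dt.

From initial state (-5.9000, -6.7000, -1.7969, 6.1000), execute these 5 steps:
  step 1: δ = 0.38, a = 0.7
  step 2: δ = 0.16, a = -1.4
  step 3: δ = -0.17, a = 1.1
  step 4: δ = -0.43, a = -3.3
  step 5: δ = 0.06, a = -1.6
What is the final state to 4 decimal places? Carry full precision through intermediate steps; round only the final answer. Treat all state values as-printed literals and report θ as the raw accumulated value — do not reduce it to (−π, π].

after step 1 (δ=0.38, a=0.7): (-6.173502, -7.888948, -1.553258, 6.240000)
after step 2 (δ=0.16, a=-1.4): (-6.151616, -9.136756, -1.452557, 5.960000)
after step 3 (δ=-0.17, a=1.1): (-6.011003, -10.320433, -1.554865, 6.180000)
after step 4 (δ=-0.43, a=-3.3): (-5.991313, -11.556276, -1.838293, 5.520000)
after step 5 (δ=0.06, a=-1.6): (-6.283120, -12.621013, -1.805133, 5.200000)

(-6.2831, -12.6210, -1.8051, 5.2000)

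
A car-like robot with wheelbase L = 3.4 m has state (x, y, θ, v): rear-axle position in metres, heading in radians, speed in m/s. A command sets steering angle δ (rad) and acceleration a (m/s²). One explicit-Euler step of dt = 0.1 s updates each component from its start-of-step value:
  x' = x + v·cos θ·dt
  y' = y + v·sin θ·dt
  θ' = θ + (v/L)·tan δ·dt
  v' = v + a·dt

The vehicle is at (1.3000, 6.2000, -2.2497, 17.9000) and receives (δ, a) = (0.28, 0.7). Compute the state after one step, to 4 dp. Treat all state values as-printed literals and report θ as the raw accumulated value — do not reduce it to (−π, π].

x' = 1.3000 + 17.9000·cos(-2.2497)·0.1 = 0.1760
y' = 6.2000 + 17.9000·sin(-2.2497)·0.1 = 4.8069
θ' = -2.2497 + (17.9000/3.4)·tan(0.28)·0.1 = -2.0983
v' = 17.9000 + 0.7000·0.1 = 17.9700

(0.1760, 4.8069, -2.0983, 17.9700)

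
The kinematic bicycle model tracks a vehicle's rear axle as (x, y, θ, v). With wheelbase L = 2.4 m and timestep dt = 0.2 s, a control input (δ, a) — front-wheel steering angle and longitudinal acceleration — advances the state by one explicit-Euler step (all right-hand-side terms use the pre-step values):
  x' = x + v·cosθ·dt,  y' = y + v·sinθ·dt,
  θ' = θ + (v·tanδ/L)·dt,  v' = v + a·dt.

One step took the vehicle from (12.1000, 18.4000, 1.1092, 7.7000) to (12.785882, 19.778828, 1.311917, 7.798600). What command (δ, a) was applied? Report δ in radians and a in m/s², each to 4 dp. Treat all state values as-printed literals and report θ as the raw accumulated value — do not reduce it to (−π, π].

a = (v'−v)/dt = (0.098600)/0.2 = 0.4930
Δθ = θ'−θ = 0.202717;  (v·dt/L) = 7.7000·0.2/2.4 = 0.641667
tan δ = Δθ·L/(v·dt) = 0.315923  →  δ = 0.3060

δ = 0.3060, a = 0.4930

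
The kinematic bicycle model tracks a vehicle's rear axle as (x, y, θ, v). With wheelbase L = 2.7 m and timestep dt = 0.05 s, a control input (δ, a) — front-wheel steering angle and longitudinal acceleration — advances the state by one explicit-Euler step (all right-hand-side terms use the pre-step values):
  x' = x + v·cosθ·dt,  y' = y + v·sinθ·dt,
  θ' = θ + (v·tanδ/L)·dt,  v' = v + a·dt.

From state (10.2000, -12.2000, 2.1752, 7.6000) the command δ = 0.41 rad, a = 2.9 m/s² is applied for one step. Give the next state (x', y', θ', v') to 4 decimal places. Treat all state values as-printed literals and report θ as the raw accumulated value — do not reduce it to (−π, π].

x' = 10.2000 + 7.6000·cos(2.1752)·0.05 = 9.9841
y' = -12.2000 + 7.6000·sin(2.1752)·0.05 = -11.8873
θ' = 2.1752 + (7.6000/2.7)·tan(0.41)·0.05 = 2.2364
v' = 7.6000 + 2.9000·0.05 = 7.7450

(9.9841, -11.8873, 2.2364, 7.7450)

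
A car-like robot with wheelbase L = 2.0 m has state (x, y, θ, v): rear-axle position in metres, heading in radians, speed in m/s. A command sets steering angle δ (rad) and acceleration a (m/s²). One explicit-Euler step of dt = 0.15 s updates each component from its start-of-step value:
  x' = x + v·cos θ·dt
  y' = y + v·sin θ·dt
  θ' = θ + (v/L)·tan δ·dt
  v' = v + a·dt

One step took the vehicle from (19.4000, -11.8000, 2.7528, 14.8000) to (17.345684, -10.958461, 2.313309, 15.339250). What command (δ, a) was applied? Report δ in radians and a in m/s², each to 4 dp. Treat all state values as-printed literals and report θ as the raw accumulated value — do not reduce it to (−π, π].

δ = -0.3770, a = 3.5950

a = (v'−v)/dt = (0.539250)/0.15 = 3.5950
Δθ = θ'−θ = -0.439491;  (v·dt/L) = 14.8000·0.15/2.0 = 1.110000
tan δ = Δθ·L/(v·dt) = -0.395938  →  δ = -0.3770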